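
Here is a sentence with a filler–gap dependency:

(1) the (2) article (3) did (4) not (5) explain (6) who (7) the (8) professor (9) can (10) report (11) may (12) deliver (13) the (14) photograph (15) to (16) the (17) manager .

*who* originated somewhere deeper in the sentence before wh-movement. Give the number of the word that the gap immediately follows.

10

In situ: The professor can report who may deliver the photograph to the manager.
'who' is the subject of the clause embedded under 'report'. Fronting leaves a gap immediately after 'report':
The article did not explain who the professor can report ___ may deliver the photograph to the manager.
'report' is word 10.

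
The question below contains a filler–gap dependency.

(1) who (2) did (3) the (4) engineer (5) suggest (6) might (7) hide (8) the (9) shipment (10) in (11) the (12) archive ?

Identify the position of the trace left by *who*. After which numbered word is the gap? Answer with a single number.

Before movement: The engineer did suggest who might hide the shipment in the archive.
The filler 'who' is interpreted as the subject of the clause embedded under 'suggest'. Fronting leaves a gap immediately after 'suggest':
Who did the engineer suggest ___ might hide the shipment in the archive?
'suggest' is word 5.

5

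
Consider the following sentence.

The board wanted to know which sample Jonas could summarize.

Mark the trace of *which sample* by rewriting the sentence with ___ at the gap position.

The board wanted to know which sample Jonas could summarize ___.

Underlying clause: Jonas could summarize which sample.
The filler 'which sample' is interpreted as the direct object of 'summarize'. The gap is right after 'summarize'.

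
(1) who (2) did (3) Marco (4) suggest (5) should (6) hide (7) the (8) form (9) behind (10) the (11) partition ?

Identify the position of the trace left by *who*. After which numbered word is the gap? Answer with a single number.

4

In situ: Marco did suggest who should hide the form behind the partition.
'who' functions as the subject of the clause embedded under 'suggest'. Fronting leaves a gap immediately after 'suggest':
Who did Marco suggest ___ should hide the form behind the partition?
'suggest' is word 4.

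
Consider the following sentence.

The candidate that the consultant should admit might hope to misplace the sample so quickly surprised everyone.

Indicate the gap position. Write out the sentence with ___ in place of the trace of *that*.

'that' functions as the subject of the clause embedded under 'admit'. The gap is right after 'admit'.

The candidate that the consultant should admit ___ might hope to misplace the sample so quickly surprised everyone.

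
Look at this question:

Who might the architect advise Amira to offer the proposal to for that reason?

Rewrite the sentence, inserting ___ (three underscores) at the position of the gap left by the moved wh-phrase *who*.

Who might the architect advise Amira to offer the proposal to ___ for that reason?

Before movement: The architect might advise Amira to offer the proposal to who for that reason.
The filler 'who' is interpreted as the object of the preposition 'to' (recipient of 'offer'). The gap is right after 'to'.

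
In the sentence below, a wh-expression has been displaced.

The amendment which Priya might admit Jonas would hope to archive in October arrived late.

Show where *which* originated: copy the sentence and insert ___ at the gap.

The amendment which Priya might admit Jonas would hope to archive ___ in October arrived late.

'which' is the direct object of 'archive'. The gap is right after 'archive'.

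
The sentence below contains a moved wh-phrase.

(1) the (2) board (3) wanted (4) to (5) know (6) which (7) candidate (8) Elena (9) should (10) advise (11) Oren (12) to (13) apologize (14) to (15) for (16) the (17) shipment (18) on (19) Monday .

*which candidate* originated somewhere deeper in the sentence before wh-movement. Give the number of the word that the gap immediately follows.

Underlying clause: Elena should advise Oren to apologize to which candidate for the shipment on Monday.
'which candidate' functions as the object of the preposition 'to'. It moves to the left edge, and the trace sits right after 'to':
The board wanted to know which candidate Elena should advise Oren to apologize to ___ for the shipment on Monday.
'to' is word 14.

14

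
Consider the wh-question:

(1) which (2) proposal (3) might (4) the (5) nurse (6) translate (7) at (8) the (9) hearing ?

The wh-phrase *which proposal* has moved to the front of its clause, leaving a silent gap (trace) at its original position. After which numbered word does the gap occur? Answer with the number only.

6

Before movement: The nurse might translate which proposal at the hearing.
The filler 'which proposal' is interpreted as the direct object of 'translate'. It moves to the left edge, and the trace sits right after 'translate':
Which proposal might the nurse translate ___ at the hearing?
'translate' is word 6.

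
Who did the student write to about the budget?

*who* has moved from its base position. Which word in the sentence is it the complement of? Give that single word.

to

Underlying clause: The student did write to who about the budget.
'who' functions as the object of the preposition 'to'. Fronting leaves a gap immediately after 'to':
Who did the student write to ___ about the budget?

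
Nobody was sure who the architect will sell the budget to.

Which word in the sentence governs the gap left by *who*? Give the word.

to

Pre-movement form: The architect will sell the budget to who.
The filler 'who' is interpreted as the object of the preposition 'to' (recipient of 'sell'). It moves to the left edge, and the trace sits right after 'to':
Nobody was sure who the architect will sell the budget to ___.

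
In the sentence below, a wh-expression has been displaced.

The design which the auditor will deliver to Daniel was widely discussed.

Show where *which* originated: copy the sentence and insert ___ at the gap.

The design which the auditor will deliver ___ to Daniel was widely discussed.

'which' is the direct object of 'deliver'. The gap is right after 'deliver'.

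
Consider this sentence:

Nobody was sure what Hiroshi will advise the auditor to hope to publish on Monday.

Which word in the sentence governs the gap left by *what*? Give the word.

Underlying clause: Hiroshi will advise the auditor to hope to publish what on Monday.
'what' is the direct object of 'publish'. Wh-movement fronts it, leaving a gap right after 'publish':
Nobody was sure what Hiroshi will advise the auditor to hope to publish ___ on Monday.

publish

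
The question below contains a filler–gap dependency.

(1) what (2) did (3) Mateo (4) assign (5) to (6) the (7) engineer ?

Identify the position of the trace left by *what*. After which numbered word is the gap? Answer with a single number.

Before movement: Mateo did assign what to the engineer.
The filler 'what' is interpreted as the direct object of 'assign'. Fronting leaves a gap immediately after 'assign':
What did Mateo assign ___ to the engineer?
'assign' is word 4.

4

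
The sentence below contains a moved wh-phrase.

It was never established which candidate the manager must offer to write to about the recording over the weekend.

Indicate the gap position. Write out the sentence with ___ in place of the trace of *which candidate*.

Underlying clause: The manager must offer to write to which candidate about the recording over the weekend.
The filler 'which candidate' is interpreted as the object of the preposition 'to'. The gap is right after 'to'.

It was never established which candidate the manager must offer to write to ___ about the recording over the weekend.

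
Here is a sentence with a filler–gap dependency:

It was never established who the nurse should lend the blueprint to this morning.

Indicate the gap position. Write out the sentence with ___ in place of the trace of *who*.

Before movement: The nurse should lend the blueprint to who this morning.
The filler 'who' is interpreted as the object of the preposition 'to' (recipient of 'lend'). The gap is right after 'to'.

It was never established who the nurse should lend the blueprint to ___ this morning.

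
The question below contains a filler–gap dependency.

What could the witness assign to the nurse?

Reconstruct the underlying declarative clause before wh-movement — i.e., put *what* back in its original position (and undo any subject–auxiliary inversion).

'what' is the direct object of 'assign'. It moves to the left edge, and the trace sits right after 'assign':
What could the witness assign ___ to the nurse?

The witness could assign what to the nurse.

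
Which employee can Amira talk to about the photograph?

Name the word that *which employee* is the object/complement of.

to

Pre-movement form: Amira can talk to which employee about the photograph.
'which employee' is the object of the preposition 'to'. Fronting leaves a gap immediately after 'to':
Which employee can Amira talk to ___ about the photograph?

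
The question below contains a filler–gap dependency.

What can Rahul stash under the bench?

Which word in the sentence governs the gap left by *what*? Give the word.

Before movement: Rahul can stash what under the bench.
'what' functions as the direct object of 'stash'. Fronting leaves a gap immediately after 'stash':
What can Rahul stash ___ under the bench?

stash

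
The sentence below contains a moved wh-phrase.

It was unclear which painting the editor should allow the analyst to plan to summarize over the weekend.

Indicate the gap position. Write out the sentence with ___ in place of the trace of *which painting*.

It was unclear which painting the editor should allow the analyst to plan to summarize ___ over the weekend.

Underlying clause: The editor should allow the analyst to plan to summarize which painting over the weekend.
'which painting' is the direct object of 'summarize'. The gap is right after 'summarize'.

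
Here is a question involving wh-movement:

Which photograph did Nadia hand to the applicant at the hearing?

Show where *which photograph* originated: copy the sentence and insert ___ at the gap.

Before movement: Nadia did hand which photograph to the applicant at the hearing.
'which photograph' is the direct object of 'hand'. The gap is right after 'hand'.

Which photograph did Nadia hand ___ to the applicant at the hearing?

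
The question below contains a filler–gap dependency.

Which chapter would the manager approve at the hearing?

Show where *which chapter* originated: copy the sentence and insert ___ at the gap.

Which chapter would the manager approve ___ at the hearing?

Underlying clause: The manager would approve which chapter at the hearing.
'which chapter' functions as the direct object of 'approve'. The gap is right after 'approve'.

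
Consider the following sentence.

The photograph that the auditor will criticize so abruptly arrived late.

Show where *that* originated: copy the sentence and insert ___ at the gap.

The photograph that the auditor will criticize ___ so abruptly arrived late.

The filler 'that' is interpreted as the direct object of 'criticize'. The gap is right after 'criticize'.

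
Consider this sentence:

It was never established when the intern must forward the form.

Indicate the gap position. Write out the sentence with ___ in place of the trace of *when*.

In situ: The intern must forward the form when.
'when' functions as the temporal adjunct. The gap is right after 'form'.

It was never established when the intern must forward the form ___.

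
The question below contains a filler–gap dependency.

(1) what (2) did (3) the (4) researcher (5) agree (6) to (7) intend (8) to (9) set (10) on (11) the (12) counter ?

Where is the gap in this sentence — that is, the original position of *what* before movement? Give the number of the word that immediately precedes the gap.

9

Underlying clause: The researcher did agree to intend to set what on the counter.
The filler 'what' is interpreted as the direct object of 'set'. It moves to the left edge, and the trace sits right after 'set':
What did the researcher agree to intend to set ___ on the counter?
'set' is word 9.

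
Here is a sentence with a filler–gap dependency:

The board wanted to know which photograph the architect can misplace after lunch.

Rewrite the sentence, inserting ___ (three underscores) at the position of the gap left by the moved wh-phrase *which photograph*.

The board wanted to know which photograph the architect can misplace ___ after lunch.

In situ: The architect can misplace which photograph after lunch.
'which photograph' is the direct object of 'misplace'. The gap is right after 'misplace'.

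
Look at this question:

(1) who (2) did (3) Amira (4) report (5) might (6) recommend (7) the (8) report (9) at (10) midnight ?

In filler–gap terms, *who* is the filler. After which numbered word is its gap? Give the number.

Pre-movement form: Amira did report who might recommend the report at midnight.
'who' functions as the subject of the clause embedded under 'report'. Fronting leaves a gap immediately after 'report':
Who did Amira report ___ might recommend the report at midnight?
'report' is word 4.

4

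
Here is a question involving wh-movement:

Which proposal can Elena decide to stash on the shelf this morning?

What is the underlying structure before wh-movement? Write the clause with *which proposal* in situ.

Elena can decide to stash which proposal on the shelf this morning.

The filler 'which proposal' is interpreted as the direct object of 'stash'. Wh-movement fronts it, leaving a gap right after 'stash':
Which proposal can Elena decide to stash ___ on the shelf this morning?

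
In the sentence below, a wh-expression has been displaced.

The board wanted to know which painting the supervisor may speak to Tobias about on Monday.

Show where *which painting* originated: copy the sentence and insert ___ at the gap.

In situ: The supervisor may speak to Tobias about which painting on Monday.
The filler 'which painting' is interpreted as the object of the preposition 'about'. The gap is right after 'about'.

The board wanted to know which painting the supervisor may speak to Tobias about ___ on Monday.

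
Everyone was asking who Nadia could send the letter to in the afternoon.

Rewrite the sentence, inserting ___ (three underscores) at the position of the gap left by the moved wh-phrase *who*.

Everyone was asking who Nadia could send the letter to ___ in the afternoon.

Pre-movement form: Nadia could send the letter to who in the afternoon.
The filler 'who' is interpreted as the object of the preposition 'to' (recipient of 'send'). The gap is right after 'to'.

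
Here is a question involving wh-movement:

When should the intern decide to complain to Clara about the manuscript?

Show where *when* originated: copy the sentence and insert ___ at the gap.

When should the intern decide to complain to Clara about the manuscript ___?

Pre-movement form: The intern should decide to complain to Clara about the manuscript when.
'when' is the temporal adjunct. The gap is right after 'manuscript'.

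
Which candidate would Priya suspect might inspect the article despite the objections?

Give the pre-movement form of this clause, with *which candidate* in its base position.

'which candidate' functions as the subject of the clause embedded under 'suspect'. Fronting leaves a gap immediately after 'suspect':
Which candidate would Priya suspect ___ might inspect the article despite the objections?

Priya would suspect which candidate might inspect the article despite the objections.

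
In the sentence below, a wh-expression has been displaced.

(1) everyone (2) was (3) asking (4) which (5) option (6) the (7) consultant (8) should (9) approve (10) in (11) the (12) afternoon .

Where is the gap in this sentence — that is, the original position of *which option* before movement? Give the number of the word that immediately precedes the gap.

9

In situ: The consultant should approve which option in the afternoon.
'which option' is the direct object of 'approve'. Wh-movement fronts it, leaving a gap right after 'approve':
Everyone was asking which option the consultant should approve ___ in the afternoon.
'approve' is word 9.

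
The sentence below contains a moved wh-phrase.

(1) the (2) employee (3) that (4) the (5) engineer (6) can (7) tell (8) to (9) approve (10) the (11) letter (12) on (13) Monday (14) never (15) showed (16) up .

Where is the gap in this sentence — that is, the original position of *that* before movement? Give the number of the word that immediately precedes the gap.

7

The filler 'that' is interpreted as the direct object of 'tell'. Fronting leaves a gap immediately after 'tell':
The employee that the engineer can tell ___ to approve the letter on Monday never showed up.
'tell' is word 7.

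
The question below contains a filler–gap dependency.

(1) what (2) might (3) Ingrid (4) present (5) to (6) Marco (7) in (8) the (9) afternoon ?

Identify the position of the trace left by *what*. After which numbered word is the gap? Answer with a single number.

Pre-movement form: Ingrid might present what to Marco in the afternoon.
'what' functions as the direct object of 'present'. Wh-movement fronts it, leaving a gap right after 'present':
What might Ingrid present ___ to Marco in the afternoon?
'present' is word 4.

4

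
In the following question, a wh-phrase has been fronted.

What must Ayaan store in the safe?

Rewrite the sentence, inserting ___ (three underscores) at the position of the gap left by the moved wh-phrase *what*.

Before movement: Ayaan must store what in the safe.
'what' is the direct object of 'store'. The gap is right after 'store'.

What must Ayaan store ___ in the safe?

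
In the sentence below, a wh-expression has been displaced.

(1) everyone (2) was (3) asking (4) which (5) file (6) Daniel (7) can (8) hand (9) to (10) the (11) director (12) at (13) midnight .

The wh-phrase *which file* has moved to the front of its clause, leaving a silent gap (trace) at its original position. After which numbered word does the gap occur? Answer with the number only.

In situ: Daniel can hand which file to the director at midnight.
'which file' is the direct object of 'hand'. It moves to the left edge, and the trace sits right after 'hand':
Everyone was asking which file Daniel can hand ___ to the director at midnight.
'hand' is word 8.

8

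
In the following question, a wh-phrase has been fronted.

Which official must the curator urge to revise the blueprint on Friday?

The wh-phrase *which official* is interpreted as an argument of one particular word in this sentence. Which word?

urge

In situ: The curator must urge which official to revise the blueprint on Friday.
The filler 'which official' is interpreted as the direct object of 'urge'. Wh-movement fronts it, leaving a gap right after 'urge':
Which official must the curator urge ___ to revise the blueprint on Friday?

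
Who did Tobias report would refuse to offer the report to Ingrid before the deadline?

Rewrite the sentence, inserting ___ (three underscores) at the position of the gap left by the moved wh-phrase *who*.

Who did Tobias report ___ would refuse to offer the report to Ingrid before the deadline?

Before movement: Tobias did report who would refuse to offer the report to Ingrid before the deadline.
The filler 'who' is interpreted as the subject of the clause embedded under 'report'. The gap is right after 'report'.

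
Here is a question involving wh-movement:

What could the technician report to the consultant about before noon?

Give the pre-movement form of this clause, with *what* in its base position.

'what' functions as the object of the preposition 'about'. Wh-movement fronts it, leaving a gap right after 'about':
What could the technician report to the consultant about ___ before noon?

The technician could report to the consultant about what before noon.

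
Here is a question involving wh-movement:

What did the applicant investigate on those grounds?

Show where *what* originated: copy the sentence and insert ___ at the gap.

What did the applicant investigate ___ on those grounds?

Underlying clause: The applicant did investigate what on those grounds.
'what' functions as the direct object of 'investigate'. The gap is right after 'investigate'.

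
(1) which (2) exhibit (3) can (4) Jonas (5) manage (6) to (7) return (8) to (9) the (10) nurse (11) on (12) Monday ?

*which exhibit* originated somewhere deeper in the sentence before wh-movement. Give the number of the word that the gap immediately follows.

Underlying clause: Jonas can manage to return which exhibit to the nurse on Monday.
'which exhibit' is the direct object of 'return'. Fronting leaves a gap immediately after 'return':
Which exhibit can Jonas manage to return ___ to the nurse on Monday?
'return' is word 7.

7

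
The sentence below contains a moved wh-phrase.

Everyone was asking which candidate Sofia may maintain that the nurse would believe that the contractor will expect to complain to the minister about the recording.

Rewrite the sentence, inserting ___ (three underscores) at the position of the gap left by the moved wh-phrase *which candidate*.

Everyone was asking which candidate Sofia may maintain that the nurse would believe that the contractor will expect ___ to complain to the minister about the recording.

Pre-movement form: Sofia may maintain that the nurse would believe that the contractor will expect which candidate to complain to the minister about the recording.
'which candidate' is the direct object of 'expect'. The gap is right after 'expect'.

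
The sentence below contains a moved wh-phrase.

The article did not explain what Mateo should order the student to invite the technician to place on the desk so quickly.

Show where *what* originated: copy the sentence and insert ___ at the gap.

The article did not explain what Mateo should order the student to invite the technician to place ___ on the desk so quickly.

Before movement: Mateo should order the student to invite the technician to place what on the desk so quickly.
'what' is the direct object of 'place'. The gap is right after 'place'.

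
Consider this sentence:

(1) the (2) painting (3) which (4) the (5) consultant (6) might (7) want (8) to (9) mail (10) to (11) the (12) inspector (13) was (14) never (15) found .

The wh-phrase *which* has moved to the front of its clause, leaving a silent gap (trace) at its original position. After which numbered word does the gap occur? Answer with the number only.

The filler 'which' is interpreted as the direct object of 'mail'. It moves to the left edge, and the trace sits right after 'mail':
The painting which the consultant might want to mail ___ to the inspector was never found.
'mail' is word 9.

9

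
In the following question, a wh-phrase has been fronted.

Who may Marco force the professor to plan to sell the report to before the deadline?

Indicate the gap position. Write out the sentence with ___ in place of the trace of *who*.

Underlying clause: Marco may force the professor to plan to sell the report to who before the deadline.
The filler 'who' is interpreted as the object of the preposition 'to' (recipient of 'sell'). The gap is right after 'to'.

Who may Marco force the professor to plan to sell the report to ___ before the deadline?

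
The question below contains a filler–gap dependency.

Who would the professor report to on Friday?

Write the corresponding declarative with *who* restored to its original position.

The filler 'who' is interpreted as the object of the preposition 'to'. It moves to the left edge, and the trace sits right after 'to':
Who would the professor report to ___ on Friday?

The professor would report to who on Friday.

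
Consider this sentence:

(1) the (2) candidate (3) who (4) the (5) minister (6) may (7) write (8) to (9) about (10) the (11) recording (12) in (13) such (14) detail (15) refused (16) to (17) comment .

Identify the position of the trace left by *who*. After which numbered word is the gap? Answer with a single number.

'who' functions as the object of the preposition 'to'. It moves to the left edge, and the trace sits right after 'to':
The candidate who the minister may write to ___ about the recording in such detail refused to comment.
'to' is word 8.

8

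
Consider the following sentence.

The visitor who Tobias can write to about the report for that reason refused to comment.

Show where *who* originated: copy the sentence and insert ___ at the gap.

The visitor who Tobias can write to ___ about the report for that reason refused to comment.

The filler 'who' is interpreted as the object of the preposition 'to'. The gap is right after 'to'.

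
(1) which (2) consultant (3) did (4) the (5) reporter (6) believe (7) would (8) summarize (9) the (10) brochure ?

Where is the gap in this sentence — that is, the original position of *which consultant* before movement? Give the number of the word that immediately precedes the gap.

Underlying clause: The reporter did believe which consultant would summarize the brochure.
The filler 'which consultant' is interpreted as the subject of the clause embedded under 'believe'. Wh-movement fronts it, leaving a gap right after 'believe':
Which consultant did the reporter believe ___ would summarize the brochure?
'believe' is word 6.

6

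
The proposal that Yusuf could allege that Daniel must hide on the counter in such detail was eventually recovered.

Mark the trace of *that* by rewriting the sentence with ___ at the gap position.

'that' functions as the direct object of 'hide'. The gap is right after 'hide'.

The proposal that Yusuf could allege that Daniel must hide ___ on the counter in such detail was eventually recovered.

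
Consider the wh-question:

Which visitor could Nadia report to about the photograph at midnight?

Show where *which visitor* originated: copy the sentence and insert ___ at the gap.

Which visitor could Nadia report to ___ about the photograph at midnight?

Underlying clause: Nadia could report to which visitor about the photograph at midnight.
'which visitor' functions as the object of the preposition 'to'. The gap is right after 'to'.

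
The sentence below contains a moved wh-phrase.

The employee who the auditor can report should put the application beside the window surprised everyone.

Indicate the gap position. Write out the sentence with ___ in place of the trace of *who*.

The employee who the auditor can report ___ should put the application beside the window surprised everyone.

'who' functions as the subject of the clause embedded under 'report'. The gap is right after 'report'.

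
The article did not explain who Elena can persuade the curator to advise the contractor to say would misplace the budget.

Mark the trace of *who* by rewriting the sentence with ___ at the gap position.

Before movement: Elena can persuade the curator to advise the contractor to say who would misplace the budget.
'who' functions as the subject of the clause embedded under 'say'. The gap is right after 'say'.

The article did not explain who Elena can persuade the curator to advise the contractor to say ___ would misplace the budget.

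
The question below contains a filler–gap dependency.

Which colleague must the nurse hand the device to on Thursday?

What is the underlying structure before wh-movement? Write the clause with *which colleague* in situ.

'which colleague' is the object of the preposition 'to' (recipient of 'hand'). Wh-movement fronts it, leaving a gap right after 'to':
Which colleague must the nurse hand the device to ___ on Thursday?

The nurse must hand the device to which colleague on Thursday.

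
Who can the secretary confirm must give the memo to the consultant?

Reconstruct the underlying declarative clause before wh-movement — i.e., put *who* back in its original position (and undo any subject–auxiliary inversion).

The filler 'who' is interpreted as the subject of the clause embedded under 'confirm'. It moves to the left edge, and the trace sits right after 'confirm':
Who can the secretary confirm ___ must give the memo to the consultant?

The secretary can confirm who must give the memo to the consultant.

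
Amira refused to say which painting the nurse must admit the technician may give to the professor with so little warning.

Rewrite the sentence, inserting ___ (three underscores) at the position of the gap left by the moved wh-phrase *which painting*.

In situ: The nurse must admit the technician may give which painting to the professor with so little warning.
'which painting' is the direct object of 'give'. The gap is right after 'give'.

Amira refused to say which painting the nurse must admit the technician may give ___ to the professor with so little warning.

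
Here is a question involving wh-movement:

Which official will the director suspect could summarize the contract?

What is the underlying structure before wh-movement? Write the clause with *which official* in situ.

The filler 'which official' is interpreted as the subject of the clause embedded under 'suspect'. It moves to the left edge, and the trace sits right after 'suspect':
Which official will the director suspect ___ could summarize the contract?

The director will suspect which official could summarize the contract.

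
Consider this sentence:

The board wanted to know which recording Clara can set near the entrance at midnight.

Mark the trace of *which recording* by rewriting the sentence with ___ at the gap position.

The board wanted to know which recording Clara can set ___ near the entrance at midnight.

Pre-movement form: Clara can set which recording near the entrance at midnight.
The filler 'which recording' is interpreted as the direct object of 'set'. The gap is right after 'set'.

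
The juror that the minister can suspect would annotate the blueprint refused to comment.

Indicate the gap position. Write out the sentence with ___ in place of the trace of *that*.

The juror that the minister can suspect ___ would annotate the blueprint refused to comment.

'that' functions as the subject of the clause embedded under 'suspect'. The gap is right after 'suspect'.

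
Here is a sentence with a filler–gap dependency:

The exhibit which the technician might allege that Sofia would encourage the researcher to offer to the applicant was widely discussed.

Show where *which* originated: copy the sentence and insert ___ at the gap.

The exhibit which the technician might allege that Sofia would encourage the researcher to offer ___ to the applicant was widely discussed.

'which' is the direct object of 'offer'. The gap is right after 'offer'.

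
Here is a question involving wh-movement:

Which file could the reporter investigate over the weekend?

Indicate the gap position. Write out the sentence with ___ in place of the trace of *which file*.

Which file could the reporter investigate ___ over the weekend?

Before movement: The reporter could investigate which file over the weekend.
'which file' is the direct object of 'investigate'. The gap is right after 'investigate'.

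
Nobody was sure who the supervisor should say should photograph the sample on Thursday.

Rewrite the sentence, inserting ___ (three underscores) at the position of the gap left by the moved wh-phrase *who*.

Nobody was sure who the supervisor should say ___ should photograph the sample on Thursday.

Before movement: The supervisor should say who should photograph the sample on Thursday.
The filler 'who' is interpreted as the subject of the clause embedded under 'say'. The gap is right after 'say'.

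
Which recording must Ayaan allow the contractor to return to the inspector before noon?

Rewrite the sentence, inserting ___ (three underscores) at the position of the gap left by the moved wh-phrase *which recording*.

Before movement: Ayaan must allow the contractor to return which recording to the inspector before noon.
'which recording' functions as the direct object of 'return'. The gap is right after 'return'.

Which recording must Ayaan allow the contractor to return ___ to the inspector before noon?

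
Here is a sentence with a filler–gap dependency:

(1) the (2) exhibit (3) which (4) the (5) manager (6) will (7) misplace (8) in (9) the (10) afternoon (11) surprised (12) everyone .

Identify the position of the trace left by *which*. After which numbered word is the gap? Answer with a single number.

7

'which' is the direct object of 'misplace'. Wh-movement fronts it, leaving a gap right after 'misplace':
The exhibit which the manager will misplace ___ in the afternoon surprised everyone.
'misplace' is word 7.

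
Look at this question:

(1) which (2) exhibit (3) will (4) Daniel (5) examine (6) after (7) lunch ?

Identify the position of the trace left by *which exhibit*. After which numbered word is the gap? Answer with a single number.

5

Pre-movement form: Daniel will examine which exhibit after lunch.
'which exhibit' is the direct object of 'examine'. Wh-movement fronts it, leaving a gap right after 'examine':
Which exhibit will Daniel examine ___ after lunch?
'examine' is word 5.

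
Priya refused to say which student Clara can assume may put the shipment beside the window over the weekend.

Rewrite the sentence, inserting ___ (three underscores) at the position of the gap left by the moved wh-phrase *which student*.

Priya refused to say which student Clara can assume ___ may put the shipment beside the window over the weekend.

Underlying clause: Clara can assume which student may put the shipment beside the window over the weekend.
'which student' functions as the subject of the clause embedded under 'assume'. The gap is right after 'assume'.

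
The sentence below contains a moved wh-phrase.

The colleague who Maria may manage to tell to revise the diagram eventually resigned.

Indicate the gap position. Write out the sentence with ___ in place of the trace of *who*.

'who' functions as the direct object of 'tell'. The gap is right after 'tell'.

The colleague who Maria may manage to tell ___ to revise the diagram eventually resigned.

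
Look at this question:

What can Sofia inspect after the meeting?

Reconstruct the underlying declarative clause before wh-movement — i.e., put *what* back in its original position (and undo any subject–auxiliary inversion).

Sofia can inspect what after the meeting.

'what' functions as the direct object of 'inspect'. Fronting leaves a gap immediately after 'inspect':
What can Sofia inspect ___ after the meeting?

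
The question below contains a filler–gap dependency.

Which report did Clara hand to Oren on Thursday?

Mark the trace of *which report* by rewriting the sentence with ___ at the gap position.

Pre-movement form: Clara did hand which report to Oren on Thursday.
'which report' is the direct object of 'hand'. The gap is right after 'hand'.

Which report did Clara hand ___ to Oren on Thursday?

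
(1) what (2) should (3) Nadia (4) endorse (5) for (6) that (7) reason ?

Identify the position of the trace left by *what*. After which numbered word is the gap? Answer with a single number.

4

Underlying clause: Nadia should endorse what for that reason.
The filler 'what' is interpreted as the direct object of 'endorse'. Fronting leaves a gap immediately after 'endorse':
What should Nadia endorse ___ for that reason?
'endorse' is word 4.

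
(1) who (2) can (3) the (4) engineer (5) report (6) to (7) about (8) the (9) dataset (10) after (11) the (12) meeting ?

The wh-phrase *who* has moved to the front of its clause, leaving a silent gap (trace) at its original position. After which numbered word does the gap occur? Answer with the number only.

Pre-movement form: The engineer can report to who about the dataset after the meeting.
'who' functions as the object of the preposition 'to'. Fronting leaves a gap immediately after 'to':
Who can the engineer report to ___ about the dataset after the meeting?
'to' is word 6.

6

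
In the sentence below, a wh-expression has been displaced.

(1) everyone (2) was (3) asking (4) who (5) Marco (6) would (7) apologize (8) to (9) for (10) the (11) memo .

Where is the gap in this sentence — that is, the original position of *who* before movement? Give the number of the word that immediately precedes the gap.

8

Pre-movement form: Marco would apologize to who for the memo.
The filler 'who' is interpreted as the object of the preposition 'to'. Wh-movement fronts it, leaving a gap right after 'to':
Everyone was asking who Marco would apologize to ___ for the memo.
'to' is word 8.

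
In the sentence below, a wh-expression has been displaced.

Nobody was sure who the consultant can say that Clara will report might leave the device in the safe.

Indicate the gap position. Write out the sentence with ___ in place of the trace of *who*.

Before movement: The consultant can say that Clara will report who might leave the device in the safe.
The filler 'who' is interpreted as the subject of the clause embedded under 'report'. The gap is right after 'report'.

Nobody was sure who the consultant can say that Clara will report ___ might leave the device in the safe.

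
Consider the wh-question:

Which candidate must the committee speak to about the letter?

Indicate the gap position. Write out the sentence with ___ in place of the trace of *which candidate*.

Which candidate must the committee speak to ___ about the letter?

Before movement: The committee must speak to which candidate about the letter.
'which candidate' is the object of the preposition 'to'. The gap is right after 'to'.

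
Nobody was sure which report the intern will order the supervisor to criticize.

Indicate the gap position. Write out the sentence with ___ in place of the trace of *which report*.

In situ: The intern will order the supervisor to criticize which report.
The filler 'which report' is interpreted as the direct object of 'criticize'. The gap is right after 'criticize'.

Nobody was sure which report the intern will order the supervisor to criticize ___.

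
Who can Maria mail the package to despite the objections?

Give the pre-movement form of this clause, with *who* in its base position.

Maria can mail the package to who despite the objections.

'who' is the object of the preposition 'to' (recipient of 'mail'). Wh-movement fronts it, leaving a gap right after 'to':
Who can Maria mail the package to ___ despite the objections?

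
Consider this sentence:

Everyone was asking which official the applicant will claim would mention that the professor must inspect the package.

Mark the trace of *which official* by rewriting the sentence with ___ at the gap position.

Everyone was asking which official the applicant will claim ___ would mention that the professor must inspect the package.

In situ: The applicant will claim which official would mention that the professor must inspect the package.
'which official' is the subject of the clause embedded under 'claim'. The gap is right after 'claim'.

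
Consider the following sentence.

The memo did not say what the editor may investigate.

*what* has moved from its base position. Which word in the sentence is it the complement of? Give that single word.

investigate

Before movement: The editor may investigate what.
'what' functions as the direct object of 'investigate'. Fronting leaves a gap immediately after 'investigate':
The memo did not say what the editor may investigate ___.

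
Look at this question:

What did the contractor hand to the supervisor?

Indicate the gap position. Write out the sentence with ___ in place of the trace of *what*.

What did the contractor hand ___ to the supervisor?

Pre-movement form: The contractor did hand what to the supervisor.
The filler 'what' is interpreted as the direct object of 'hand'. The gap is right after 'hand'.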